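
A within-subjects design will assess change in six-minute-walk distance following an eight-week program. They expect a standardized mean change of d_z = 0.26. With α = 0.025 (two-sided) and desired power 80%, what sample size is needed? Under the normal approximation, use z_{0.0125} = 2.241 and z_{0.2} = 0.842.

n = 141 pairs

For a paired (one-sample on differences) test: n = ((z_{α/2} + z_β) / d)².
z_{α/2} + z_β = 2.241 + 0.842 = 3.083.
n = (3.083 / 0.26)² = 11.858² = 140.60.
Round up.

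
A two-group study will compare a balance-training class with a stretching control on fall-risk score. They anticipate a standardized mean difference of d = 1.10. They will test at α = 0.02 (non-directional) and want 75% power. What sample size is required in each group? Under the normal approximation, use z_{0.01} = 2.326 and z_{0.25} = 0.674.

n = 15 per group

For two independent groups with equal n: n = 2·((z_{α/2} + z_β) / d)².
z_{α/2} + z_β = 2.326 + 0.674 = 3.000.
n = 2 × (3.000 / 1.10)² = 2 × 2.727² = 2 × 7.44 = 14.9.
Round up to the next whole participant.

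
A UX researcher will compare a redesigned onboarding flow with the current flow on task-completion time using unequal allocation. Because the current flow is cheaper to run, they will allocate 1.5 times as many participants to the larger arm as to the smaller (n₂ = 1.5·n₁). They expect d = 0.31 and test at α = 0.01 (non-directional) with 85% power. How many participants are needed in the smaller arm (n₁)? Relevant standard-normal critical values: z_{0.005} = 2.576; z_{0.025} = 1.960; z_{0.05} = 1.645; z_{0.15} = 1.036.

n₁ = 227

With allocation ratio k = n₂/n₁ = 1.5, Var(x̄₁−x̄₂) = σ²(1/n₁ + 1/(k·n₁)) = σ²·(k+1)/(k·n₁).
So n₁ = (1 + 1/k)·((z_{α/2} + z_β)/d)² = 1.667 × (3.612/0.31)².
n₁ = 1.667 × 135.76 = 226.3.
Round up: n₁ = 227, giving n₂ = ⌈1.5 × 227⌉ = ⌈340.5⌉ = 341.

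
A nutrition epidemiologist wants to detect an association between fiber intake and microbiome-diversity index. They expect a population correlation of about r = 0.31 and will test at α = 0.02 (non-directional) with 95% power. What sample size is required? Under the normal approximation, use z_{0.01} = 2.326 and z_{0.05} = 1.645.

Fisher's z: C = ½·ln((1+r)/(1−r)) = ½·ln(1.8986) = 0.3205.
n = ((z_{α/2} + z_β)/C)² + 3.
(2.326 + 1.645) / 0.3205 = 3.971 / 0.3205 = 12.390.
n = 12.390² + 3 = 153.51 + 3 = 156.5.
Round up.

n = 157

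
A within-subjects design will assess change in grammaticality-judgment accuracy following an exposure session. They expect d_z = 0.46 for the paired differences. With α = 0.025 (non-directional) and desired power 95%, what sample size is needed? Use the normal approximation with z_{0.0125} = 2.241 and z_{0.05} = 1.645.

n = 72 pairs

For a paired (one-sample on differences) test: n = ((z_{α/2} + z_β) / d)².
z_{α/2} + z_β = 2.241 + 1.645 = 3.886.
n = (3.886 / 0.46)² = 8.448² = 71.37.
Round up.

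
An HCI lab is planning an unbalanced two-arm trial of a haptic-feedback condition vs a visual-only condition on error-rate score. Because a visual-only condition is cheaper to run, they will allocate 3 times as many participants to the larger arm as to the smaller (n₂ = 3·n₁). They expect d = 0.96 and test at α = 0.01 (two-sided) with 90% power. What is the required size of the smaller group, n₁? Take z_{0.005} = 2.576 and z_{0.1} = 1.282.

n₁ = 22

With allocation ratio k = n₂/n₁ = 3, Var(x̄₁−x̄₂) = σ²(1/n₁ + 1/(k·n₁)) = σ²·(k+1)/(k·n₁).
So n₁ = (1 + 1/k)·((z_{α/2} + z_β)/d)² = 1.333 × (3.858/0.96)².
n₁ = 1.333 × 16.15 = 21.5.
Round up: n₁ = 22, giving n₂ = 3 × 22 = 66.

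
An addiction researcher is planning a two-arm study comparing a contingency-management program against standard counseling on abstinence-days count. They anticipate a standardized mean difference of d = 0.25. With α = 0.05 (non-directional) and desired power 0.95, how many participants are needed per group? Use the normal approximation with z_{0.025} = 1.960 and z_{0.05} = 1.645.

For two independent groups with equal n: n = 2·((z_{α/2} + z_β) / d)².
z_{α/2} + z_β = 1.960 + 1.645 = 3.605.
n = 2 × (3.605 / 0.25)² = 2 × 14.420² = 2 × 207.94 = 415.9.
Round up to the next whole participant.

n = 416 per group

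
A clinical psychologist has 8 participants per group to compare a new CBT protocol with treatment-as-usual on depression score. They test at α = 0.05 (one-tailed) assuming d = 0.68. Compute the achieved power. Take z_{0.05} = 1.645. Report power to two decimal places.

power ≈ 0.39

For two equal groups, power = Φ(d·√(n/2) − z_{α}).
d·√(n/2) = 0.68 × √(8/2) = 0.68 × 2.000 = 1.360.
z_β = 1.360 − 1.645 = -0.285.
Power = Φ(-0.285) = 0.388.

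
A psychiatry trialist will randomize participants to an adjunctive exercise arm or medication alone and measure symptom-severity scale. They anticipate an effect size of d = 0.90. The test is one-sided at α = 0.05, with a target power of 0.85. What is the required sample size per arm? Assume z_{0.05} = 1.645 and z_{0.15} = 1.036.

n = 18 per group

For two independent groups with equal n: n = 2·((z_{α} + z_β) / d)².
z_{α} + z_β = 1.645 + 1.036 = 2.681.
n = 2 × (2.681 / 0.90)² = 2 × 2.979² = 2 × 8.87 = 17.7.
Round up to the next whole participant.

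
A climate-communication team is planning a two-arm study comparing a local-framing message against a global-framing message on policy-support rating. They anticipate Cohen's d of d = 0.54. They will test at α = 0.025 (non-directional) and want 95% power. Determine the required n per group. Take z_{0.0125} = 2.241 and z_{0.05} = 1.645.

For two independent groups with equal n: n = 2·((z_{α/2} + z_β) / d)².
z_{α/2} + z_β = 2.241 + 1.645 = 3.886.
n = 2 × (3.886 / 0.54)² = 2 × 7.196² = 2 × 51.79 = 103.6.
Round up to the next whole participant.

n = 104 per group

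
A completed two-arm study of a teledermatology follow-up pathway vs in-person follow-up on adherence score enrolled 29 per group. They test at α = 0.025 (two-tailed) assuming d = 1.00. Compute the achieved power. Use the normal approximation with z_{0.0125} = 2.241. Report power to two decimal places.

For two equal groups, power = Φ(d·√(n/2) − z_{α/2}).
d·√(n/2) = 1.00 × √(29/2) = 1.00 × 3.808 = 3.808.
z_β = 3.808 − 2.241 = 1.567.
Power = Φ(1.567) = 0.941.

power ≈ 0.94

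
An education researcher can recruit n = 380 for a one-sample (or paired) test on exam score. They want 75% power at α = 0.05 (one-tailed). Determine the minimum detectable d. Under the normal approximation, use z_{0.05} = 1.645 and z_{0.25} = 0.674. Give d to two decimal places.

d_min ≈ 0.12

For a single sample (or paired design) of n = 380: d_min = (z_{α} + z_β)/√n.
z-sum = 1.645 + 0.674 = 2.319.
d_min = 2.319 / √380 = 2.319 / 19.494 = 0.119.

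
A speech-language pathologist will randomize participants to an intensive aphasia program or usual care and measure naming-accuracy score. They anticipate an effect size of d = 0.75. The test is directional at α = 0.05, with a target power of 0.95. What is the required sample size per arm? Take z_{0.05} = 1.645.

n = 39 per group

For two independent groups with equal n: n = 2·((z_{α} + z_β) / d)².
z_{α} + z_β = 1.645 + 1.645 = 3.290.
n = 2 × (3.290 / 0.75)² = 2 × 4.387² = 2 × 19.24 = 38.5.
Round up to the next whole participant.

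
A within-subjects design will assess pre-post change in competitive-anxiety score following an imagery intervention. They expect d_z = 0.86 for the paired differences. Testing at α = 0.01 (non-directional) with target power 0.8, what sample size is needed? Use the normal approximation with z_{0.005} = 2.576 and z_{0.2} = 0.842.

For a paired (one-sample on differences) test: n = ((z_{α/2} + z_β) / d)².
z_{α/2} + z_β = 2.576 + 0.842 = 3.418.
n = (3.418 / 0.86)² = 3.974² = 15.80.
Round up.

n = 16 pairs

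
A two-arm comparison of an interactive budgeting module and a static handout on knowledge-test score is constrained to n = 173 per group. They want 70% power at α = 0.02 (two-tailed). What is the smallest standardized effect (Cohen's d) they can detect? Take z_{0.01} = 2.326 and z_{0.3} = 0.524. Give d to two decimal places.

For two independent groups of n = 173 each: d_min = (z_{α/2} + z_β)·√(2/n).
z-sum = 2.326 + 0.524 = 2.850.
d_min = 2.850 × √(2/173) = 2.850 × 0.1075 = 0.306.

d_min ≈ 0.31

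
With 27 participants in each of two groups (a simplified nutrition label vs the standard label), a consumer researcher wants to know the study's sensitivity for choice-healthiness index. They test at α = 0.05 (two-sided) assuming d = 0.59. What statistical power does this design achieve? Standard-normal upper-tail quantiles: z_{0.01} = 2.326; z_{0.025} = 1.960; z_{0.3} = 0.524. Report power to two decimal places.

For two equal groups, power = Φ(d·√(n/2) − z_{α/2}).
d·√(n/2) = 0.59 × √(27/2) = 0.59 × 3.674 = 2.168.
z_β = 2.168 − 1.960 = 0.208.
Power = Φ(0.208) = 0.582.

power ≈ 0.58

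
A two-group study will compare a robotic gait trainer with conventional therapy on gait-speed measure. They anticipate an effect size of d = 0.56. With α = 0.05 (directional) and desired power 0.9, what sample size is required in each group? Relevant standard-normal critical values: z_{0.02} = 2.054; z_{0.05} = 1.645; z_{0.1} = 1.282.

For two independent groups with equal n: n = 2·((z_{α} + z_β) / d)².
z_{α} + z_β = 1.645 + 1.282 = 2.927.
n = 2 × (2.927 / 0.56)² = 2 × 5.227² = 2 × 27.32 = 54.6.
Round up to the next whole participant.

n = 55 per group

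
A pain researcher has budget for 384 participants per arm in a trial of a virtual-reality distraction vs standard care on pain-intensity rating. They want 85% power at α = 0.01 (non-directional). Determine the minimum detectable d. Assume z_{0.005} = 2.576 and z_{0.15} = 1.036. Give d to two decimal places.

For two independent groups of n = 384 each: d_min = (z_{α/2} + z_β)·√(2/n).
z-sum = 2.576 + 1.036 = 3.612.
d_min = 3.612 × √(2/384) = 3.612 × 0.0722 = 0.261.

d_min ≈ 0.26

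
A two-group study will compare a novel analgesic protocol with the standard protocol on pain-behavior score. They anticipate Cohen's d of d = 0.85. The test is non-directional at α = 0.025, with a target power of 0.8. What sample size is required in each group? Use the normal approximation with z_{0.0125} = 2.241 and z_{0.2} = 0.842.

n = 27 per group

For two independent groups with equal n: n = 2·((z_{α/2} + z_β) / d)².
z_{α/2} + z_β = 2.241 + 0.842 = 3.083.
n = 2 × (3.083 / 0.85)² = 2 × 3.627² = 2 × 13.16 = 26.3.
Round up to the next whole participant.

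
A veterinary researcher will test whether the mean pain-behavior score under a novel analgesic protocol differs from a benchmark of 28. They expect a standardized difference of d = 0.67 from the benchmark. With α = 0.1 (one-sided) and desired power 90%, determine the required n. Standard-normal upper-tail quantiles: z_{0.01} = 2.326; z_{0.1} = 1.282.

n = 15

For a one-sample test: n = ((z_{α} + z_β) / d)².
z_{α} + z_β = 1.282 + 1.282 = 2.564.
n = (2.564 / 0.67)² = 3.827² = 14.64.
Round up.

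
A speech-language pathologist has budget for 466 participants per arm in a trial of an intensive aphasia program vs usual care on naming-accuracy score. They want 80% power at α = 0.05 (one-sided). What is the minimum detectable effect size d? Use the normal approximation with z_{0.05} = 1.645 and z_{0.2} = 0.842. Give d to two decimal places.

d_min ≈ 0.16

For two independent groups of n = 466 each: d_min = (z_{α} + z_β)·√(2/n).
z-sum = 1.645 + 0.842 = 2.487.
d_min = 2.487 × √(2/466) = 2.487 × 0.0655 = 0.163.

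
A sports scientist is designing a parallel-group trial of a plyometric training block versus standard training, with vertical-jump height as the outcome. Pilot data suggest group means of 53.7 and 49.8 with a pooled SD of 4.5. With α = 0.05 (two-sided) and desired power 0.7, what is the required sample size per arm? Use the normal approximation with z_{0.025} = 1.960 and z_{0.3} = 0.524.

n = 17 per group

Cohen's d = |M₁ − M₂| / SD_pooled = |53.7 − 49.8| / 4.5 = 3.9 / 4.5 = 0.867.
For two independent groups with equal n: n = 2·((z_{α/2} + z_β) / d)².
z_{α/2} + z_β = 1.960 + 0.524 = 2.484.
n = 2 × (2.484 / 0.867)² = 2 × 2.865² = 2 × 8.21 = 16.4.
Round up to the next whole participant.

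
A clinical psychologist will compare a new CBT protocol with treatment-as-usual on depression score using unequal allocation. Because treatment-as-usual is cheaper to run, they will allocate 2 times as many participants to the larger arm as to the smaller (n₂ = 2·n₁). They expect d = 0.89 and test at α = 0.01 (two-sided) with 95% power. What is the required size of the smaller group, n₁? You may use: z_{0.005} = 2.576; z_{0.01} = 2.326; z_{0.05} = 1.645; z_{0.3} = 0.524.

With allocation ratio k = n₂/n₁ = 2, Var(x̄₁−x̄₂) = σ²(1/n₁ + 1/(k·n₁)) = σ²·(k+1)/(k·n₁).
So n₁ = (1 + 1/k)·((z_{α/2} + z_β)/d)² = 1.500 × (4.221/0.89)².
n₁ = 1.500 × 22.49 = 33.7.
Round up: n₁ = 34, giving n₂ = 2 × 34 = 68.

n₁ = 34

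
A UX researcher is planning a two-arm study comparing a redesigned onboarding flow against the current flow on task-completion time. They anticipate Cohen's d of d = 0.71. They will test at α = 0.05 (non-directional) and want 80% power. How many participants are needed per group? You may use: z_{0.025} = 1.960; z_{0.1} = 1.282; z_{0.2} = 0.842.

For two independent groups with equal n: n = 2·((z_{α/2} + z_β) / d)².
z_{α/2} + z_β = 1.960 + 0.842 = 2.802.
n = 2 × (2.802 / 0.71)² = 2 × 3.946² = 2 × 15.57 = 31.1.
Round up to the next whole participant.

n = 32 per group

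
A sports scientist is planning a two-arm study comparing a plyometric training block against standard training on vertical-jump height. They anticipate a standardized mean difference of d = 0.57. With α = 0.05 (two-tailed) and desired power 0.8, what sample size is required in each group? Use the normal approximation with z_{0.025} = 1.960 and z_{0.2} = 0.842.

n = 49 per group

For two independent groups with equal n: n = 2·((z_{α/2} + z_β) / d)².
z_{α/2} + z_β = 1.960 + 0.842 = 2.802.
n = 2 × (2.802 / 0.57)² = 2 × 4.916² = 2 × 24.16 = 48.3.
Round up to the next whole participant.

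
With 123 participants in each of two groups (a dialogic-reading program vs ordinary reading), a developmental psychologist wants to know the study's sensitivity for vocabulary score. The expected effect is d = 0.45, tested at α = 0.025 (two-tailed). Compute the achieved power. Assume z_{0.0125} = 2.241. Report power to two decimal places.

For two equal groups, power = Φ(d·√(n/2) − z_{α/2}).
d·√(n/2) = 0.45 × √(123/2) = 0.45 × 7.842 = 3.529.
z_β = 3.529 − 2.241 = 1.288.
Power = Φ(1.288) = 0.901.

power ≈ 0.90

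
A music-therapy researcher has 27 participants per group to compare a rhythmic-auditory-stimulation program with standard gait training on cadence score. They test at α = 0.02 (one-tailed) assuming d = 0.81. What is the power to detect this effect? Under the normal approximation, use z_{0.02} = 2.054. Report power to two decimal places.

For two equal groups, power = Φ(d·√(n/2) − z_{α}).
d·√(n/2) = 0.81 × √(27/2) = 0.81 × 3.674 = 2.976.
z_β = 2.976 − 2.054 = 0.922.
Power = Φ(0.922) = 0.822.

power ≈ 0.82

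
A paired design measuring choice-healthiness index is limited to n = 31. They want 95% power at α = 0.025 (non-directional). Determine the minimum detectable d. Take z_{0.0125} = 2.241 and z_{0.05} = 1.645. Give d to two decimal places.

d_min ≈ 0.70

For a single sample (or paired design) of n = 31: d_min = (z_{α/2} + z_β)/√n.
z-sum = 2.241 + 1.645 = 3.886.
d_min = 3.886 / √31 = 3.886 / 5.568 = 0.698.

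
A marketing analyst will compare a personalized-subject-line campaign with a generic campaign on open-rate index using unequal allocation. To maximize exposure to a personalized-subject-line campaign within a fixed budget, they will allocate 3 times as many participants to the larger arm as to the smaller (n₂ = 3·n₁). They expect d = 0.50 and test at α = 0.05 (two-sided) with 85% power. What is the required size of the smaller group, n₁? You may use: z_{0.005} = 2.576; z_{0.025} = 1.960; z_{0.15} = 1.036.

With allocation ratio k = n₂/n₁ = 3, Var(x̄₁−x̄₂) = σ²(1/n₁ + 1/(k·n₁)) = σ²·(k+1)/(k·n₁).
So n₁ = (1 + 1/k)·((z_{α/2} + z_β)/d)² = 1.333 × (2.996/0.50)².
n₁ = 1.333 × 35.90 = 47.9.
Round up: n₁ = 48, giving n₂ = 3 × 48 = 144.

n₁ = 48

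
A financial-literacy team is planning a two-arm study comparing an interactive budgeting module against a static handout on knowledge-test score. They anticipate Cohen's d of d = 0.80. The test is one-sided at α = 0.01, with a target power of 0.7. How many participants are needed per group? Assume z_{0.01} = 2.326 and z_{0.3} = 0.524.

For two independent groups with equal n: n = 2·((z_{α} + z_β) / d)².
z_{α} + z_β = 2.326 + 0.524 = 2.850.
n = 2 × (2.850 / 0.80)² = 2 × 3.562² = 2 × 12.69 = 25.4.
Round up to the next whole participant.

n = 26 per group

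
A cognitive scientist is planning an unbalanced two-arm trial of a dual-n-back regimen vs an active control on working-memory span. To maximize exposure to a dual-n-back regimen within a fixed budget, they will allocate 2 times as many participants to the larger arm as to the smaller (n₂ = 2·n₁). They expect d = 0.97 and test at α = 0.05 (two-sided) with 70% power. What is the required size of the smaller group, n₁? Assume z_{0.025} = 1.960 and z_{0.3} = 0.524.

With allocation ratio k = n₂/n₁ = 2, Var(x̄₁−x̄₂) = σ²(1/n₁ + 1/(k·n₁)) = σ²·(k+1)/(k·n₁).
So n₁ = (1 + 1/k)·((z_{α/2} + z_β)/d)² = 1.500 × (2.484/0.97)².
n₁ = 1.500 × 6.56 = 9.8.
Round up: n₁ = 10, giving n₂ = 2 × 10 = 20.

n₁ = 10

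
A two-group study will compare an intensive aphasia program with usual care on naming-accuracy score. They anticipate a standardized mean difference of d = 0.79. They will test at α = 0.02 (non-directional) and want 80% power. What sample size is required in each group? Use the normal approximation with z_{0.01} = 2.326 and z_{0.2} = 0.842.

n = 33 per group

For two independent groups with equal n: n = 2·((z_{α/2} + z_β) / d)².
z_{α/2} + z_β = 2.326 + 0.842 = 3.168.
n = 2 × (3.168 / 0.79)² = 2 × 4.010² = 2 × 16.08 = 32.2.
Round up to the next whole participant.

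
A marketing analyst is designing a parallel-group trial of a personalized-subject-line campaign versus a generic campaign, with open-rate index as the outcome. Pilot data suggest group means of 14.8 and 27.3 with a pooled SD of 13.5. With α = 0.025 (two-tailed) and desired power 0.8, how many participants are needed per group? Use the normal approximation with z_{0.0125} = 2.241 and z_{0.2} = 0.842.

Cohen's d = |M₁ − M₂| / SD_pooled = |14.8 − 27.3| / 13.5 = 12.5 / 13.5 = 0.926.
For two independent groups with equal n: n = 2·((z_{α/2} + z_β) / d)².
z_{α/2} + z_β = 2.241 + 0.842 = 3.083.
n = 2 × (3.083 / 0.926)² = 2 × 3.329² = 2 × 11.08 = 22.2.
Round up to the next whole participant.

n = 23 per group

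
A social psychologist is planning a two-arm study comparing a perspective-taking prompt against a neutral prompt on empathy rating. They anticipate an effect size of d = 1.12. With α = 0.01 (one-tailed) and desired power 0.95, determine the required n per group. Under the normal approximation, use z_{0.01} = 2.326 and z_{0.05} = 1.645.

n = 26 per group

For two independent groups with equal n: n = 2·((z_{α} + z_β) / d)².
z_{α} + z_β = 2.326 + 1.645 = 3.971.
n = 2 × (3.971 / 1.12)² = 2 × 3.546² = 2 × 12.57 = 25.1.
Round up to the next whole participant.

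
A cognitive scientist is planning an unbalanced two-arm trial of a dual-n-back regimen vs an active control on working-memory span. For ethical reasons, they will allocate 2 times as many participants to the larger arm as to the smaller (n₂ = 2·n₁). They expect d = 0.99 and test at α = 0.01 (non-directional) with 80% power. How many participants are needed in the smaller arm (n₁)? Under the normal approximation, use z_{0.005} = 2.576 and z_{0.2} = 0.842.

With allocation ratio k = n₂/n₁ = 2, Var(x̄₁−x̄₂) = σ²(1/n₁ + 1/(k·n₁)) = σ²·(k+1)/(k·n₁).
So n₁ = (1 + 1/k)·((z_{α/2} + z_β)/d)² = 1.500 × (3.418/0.99)².
n₁ = 1.500 × 11.92 = 17.9.
Round up: n₁ = 18, giving n₂ = 2 × 18 = 36.

n₁ = 18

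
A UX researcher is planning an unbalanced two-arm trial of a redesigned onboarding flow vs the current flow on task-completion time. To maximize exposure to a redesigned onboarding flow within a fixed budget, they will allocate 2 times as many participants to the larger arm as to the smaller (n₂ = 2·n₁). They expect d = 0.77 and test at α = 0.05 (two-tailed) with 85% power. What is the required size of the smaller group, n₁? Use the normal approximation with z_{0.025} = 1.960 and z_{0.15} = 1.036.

n₁ = 23

With allocation ratio k = n₂/n₁ = 2, Var(x̄₁−x̄₂) = σ²(1/n₁ + 1/(k·n₁)) = σ²·(k+1)/(k·n₁).
So n₁ = (1 + 1/k)·((z_{α/2} + z_β)/d)² = 1.500 × (2.996/0.77)².
n₁ = 1.500 × 15.14 = 22.7.
Round up: n₁ = 23, giving n₂ = 2 × 23 = 46.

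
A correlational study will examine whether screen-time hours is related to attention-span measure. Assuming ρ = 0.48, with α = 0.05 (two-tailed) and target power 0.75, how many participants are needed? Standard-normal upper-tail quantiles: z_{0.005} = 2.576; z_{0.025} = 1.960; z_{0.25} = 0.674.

n = 29

Fisher's z: C = ½·ln((1+r)/(1−r)) = ½·ln(2.8462) = 0.5230.
n = ((z_{α/2} + z_β)/C)² + 3.
(1.960 + 0.674) / 0.5230 = 2.634 / 0.5230 = 5.036.
n = 5.036² + 3 = 25.36 + 3 = 28.4.
Round up.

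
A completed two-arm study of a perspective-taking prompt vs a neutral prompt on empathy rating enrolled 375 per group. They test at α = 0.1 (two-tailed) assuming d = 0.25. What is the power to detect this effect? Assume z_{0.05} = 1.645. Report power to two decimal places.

For two equal groups, power = Φ(d·√(n/2) − z_{α/2}).
d·√(n/2) = 0.25 × √(375/2) = 0.25 × 13.693 = 3.423.
z_β = 3.423 − 1.645 = 1.778.
Power = Φ(1.778) = 0.962.

power ≈ 0.96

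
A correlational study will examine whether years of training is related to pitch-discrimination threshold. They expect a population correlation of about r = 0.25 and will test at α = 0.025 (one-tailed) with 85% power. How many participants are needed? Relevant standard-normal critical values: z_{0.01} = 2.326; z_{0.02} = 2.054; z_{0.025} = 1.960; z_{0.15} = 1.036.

n = 141

Fisher's z: C = ½·ln((1+r)/(1−r)) = ½·ln(1.6667) = 0.2554.
n = ((z_{α} + z_β)/C)² + 3.
(1.960 + 1.036) / 0.2554 = 2.996 / 0.2554 = 11.731.
n = 11.731² + 3 = 137.61 + 3 = 140.6.
Round up.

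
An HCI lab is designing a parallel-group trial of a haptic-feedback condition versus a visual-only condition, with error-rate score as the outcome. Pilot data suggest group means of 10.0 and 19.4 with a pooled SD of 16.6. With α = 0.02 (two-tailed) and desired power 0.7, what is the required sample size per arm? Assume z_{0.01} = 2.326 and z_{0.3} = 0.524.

n = 51 per group

Cohen's d = |M₁ − M₂| / SD_pooled = |10.0 − 19.4| / 16.6 = 9.4 / 16.6 = 0.566.
For two independent groups with equal n: n = 2·((z_{α/2} + z_β) / d)².
z_{α/2} + z_β = 2.326 + 0.524 = 2.850.
n = 2 × (2.850 / 0.566)² = 2 × 5.035² = 2 × 25.35 = 50.7.
Round up to the next whole participant.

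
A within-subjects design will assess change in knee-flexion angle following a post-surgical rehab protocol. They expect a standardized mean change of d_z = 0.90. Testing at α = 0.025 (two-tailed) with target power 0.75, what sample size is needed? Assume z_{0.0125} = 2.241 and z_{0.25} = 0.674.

For a paired (one-sample on differences) test: n = ((z_{α/2} + z_β) / d)².
z_{α/2} + z_β = 2.241 + 0.674 = 2.915.
n = (2.915 / 0.90)² = 3.239² = 10.49.
Round up.

n = 11 pairs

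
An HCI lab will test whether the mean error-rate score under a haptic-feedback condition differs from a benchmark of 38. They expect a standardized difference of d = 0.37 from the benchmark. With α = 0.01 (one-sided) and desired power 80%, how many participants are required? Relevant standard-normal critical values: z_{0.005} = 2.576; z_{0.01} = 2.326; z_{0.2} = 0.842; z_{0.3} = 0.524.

For a one-sample test: n = ((z_{α} + z_β) / d)².
z_{α} + z_β = 2.326 + 0.842 = 3.168.
n = (3.168 / 0.37)² = 8.562² = 73.31.
Round up.

n = 74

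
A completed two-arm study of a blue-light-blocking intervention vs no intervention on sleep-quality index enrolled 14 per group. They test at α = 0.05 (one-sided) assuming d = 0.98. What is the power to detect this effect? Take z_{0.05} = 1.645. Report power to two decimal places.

power ≈ 0.83

For two equal groups, power = Φ(d·√(n/2) − z_{α}).
d·√(n/2) = 0.98 × √(14/2) = 0.98 × 2.646 = 2.593.
z_β = 2.593 − 1.645 = 0.948.
Power = Φ(0.948) = 0.828.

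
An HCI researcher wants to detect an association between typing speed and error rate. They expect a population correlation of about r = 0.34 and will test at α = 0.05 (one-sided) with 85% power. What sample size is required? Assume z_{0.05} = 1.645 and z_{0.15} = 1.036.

Fisher's z: C = ½·ln((1+r)/(1−r)) = ½·ln(2.0303) = 0.3541.
n = ((z_{α} + z_β)/C)² + 3.
(1.645 + 1.036) / 0.3541 = 2.681 / 0.3541 = 7.571.
n = 7.571² + 3 = 57.32 + 3 = 60.3.
Round up.

n = 61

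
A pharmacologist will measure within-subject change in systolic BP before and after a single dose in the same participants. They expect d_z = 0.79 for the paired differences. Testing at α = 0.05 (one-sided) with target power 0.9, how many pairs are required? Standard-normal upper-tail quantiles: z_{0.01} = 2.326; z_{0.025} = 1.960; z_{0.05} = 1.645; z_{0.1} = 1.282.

For a paired (one-sample on differences) test: n = ((z_{α} + z_β) / d)².
z_{α} + z_β = 1.645 + 1.282 = 2.927.
n = (2.927 / 0.79)² = 3.705² = 13.73.
Round up.

n = 14 pairs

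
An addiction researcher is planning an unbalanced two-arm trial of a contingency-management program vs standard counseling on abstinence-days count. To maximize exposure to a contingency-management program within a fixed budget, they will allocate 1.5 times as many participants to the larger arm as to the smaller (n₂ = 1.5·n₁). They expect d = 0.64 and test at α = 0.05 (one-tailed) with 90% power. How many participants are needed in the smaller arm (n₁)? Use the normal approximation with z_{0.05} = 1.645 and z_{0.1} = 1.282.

With allocation ratio k = n₂/n₁ = 1.5, Var(x̄₁−x̄₂) = σ²(1/n₁ + 1/(k·n₁)) = σ²·(k+1)/(k·n₁).
So n₁ = (1 + 1/k)·((z_{α} + z_β)/d)² = 1.667 × (2.927/0.64)².
n₁ = 1.667 × 20.92 = 34.9.
Round up: n₁ = 35, giving n₂ = ⌈1.5 × 35⌉ = ⌈52.5⌉ = 53.

n₁ = 35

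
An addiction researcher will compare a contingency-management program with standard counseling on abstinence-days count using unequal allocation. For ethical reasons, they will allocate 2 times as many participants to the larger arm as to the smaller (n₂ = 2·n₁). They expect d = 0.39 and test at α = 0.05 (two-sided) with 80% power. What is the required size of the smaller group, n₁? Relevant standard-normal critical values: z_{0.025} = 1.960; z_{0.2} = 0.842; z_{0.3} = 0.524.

With allocation ratio k = n₂/n₁ = 2, Var(x̄₁−x̄₂) = σ²(1/n₁ + 1/(k·n₁)) = σ²·(k+1)/(k·n₁).
So n₁ = (1 + 1/k)·((z_{α/2} + z_β)/d)² = 1.500 × (2.802/0.39)².
n₁ = 1.500 × 51.62 = 77.4.
Round up: n₁ = 78, giving n₂ = 2 × 78 = 156.

n₁ = 78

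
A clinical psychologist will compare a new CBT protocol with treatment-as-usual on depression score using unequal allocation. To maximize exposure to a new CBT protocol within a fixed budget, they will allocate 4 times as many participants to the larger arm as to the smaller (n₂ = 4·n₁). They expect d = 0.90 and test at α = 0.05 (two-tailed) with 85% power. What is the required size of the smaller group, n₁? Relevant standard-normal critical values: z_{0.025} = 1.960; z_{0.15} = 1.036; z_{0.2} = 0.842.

With allocation ratio k = n₂/n₁ = 4, Var(x̄₁−x̄₂) = σ²(1/n₁ + 1/(k·n₁)) = σ²·(k+1)/(k·n₁).
So n₁ = (1 + 1/k)·((z_{α/2} + z_β)/d)² = 1.250 × (2.996/0.90)².
n₁ = 1.250 × 11.08 = 13.9.
Round up: n₁ = 14, giving n₂ = 4 × 14 = 56.

n₁ = 14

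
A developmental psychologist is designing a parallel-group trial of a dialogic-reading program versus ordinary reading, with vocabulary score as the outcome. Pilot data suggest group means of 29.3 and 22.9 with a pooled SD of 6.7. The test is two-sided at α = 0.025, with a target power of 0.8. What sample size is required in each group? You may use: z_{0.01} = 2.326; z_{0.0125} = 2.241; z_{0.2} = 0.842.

n = 21 per group

Cohen's d = |M₁ − M₂| / SD_pooled = |29.3 − 22.9| / 6.7 = 6.4 / 6.7 = 0.955.
For two independent groups with equal n: n = 2·((z_{α/2} + z_β) / d)².
z_{α/2} + z_β = 2.241 + 0.842 = 3.083.
n = 2 × (3.083 / 0.955)² = 2 × 3.228² = 2 × 10.42 = 20.8.
Round up to the next whole participant.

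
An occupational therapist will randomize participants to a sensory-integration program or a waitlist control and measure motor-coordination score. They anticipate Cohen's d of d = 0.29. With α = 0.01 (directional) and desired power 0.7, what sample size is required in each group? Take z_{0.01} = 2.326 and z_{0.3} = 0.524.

For two independent groups with equal n: n = 2·((z_{α} + z_β) / d)².
z_{α} + z_β = 2.326 + 0.524 = 2.850.
n = 2 × (2.850 / 0.29)² = 2 × 9.828² = 2 × 96.58 = 193.2.
Round up to the next whole participant.

n = 194 per group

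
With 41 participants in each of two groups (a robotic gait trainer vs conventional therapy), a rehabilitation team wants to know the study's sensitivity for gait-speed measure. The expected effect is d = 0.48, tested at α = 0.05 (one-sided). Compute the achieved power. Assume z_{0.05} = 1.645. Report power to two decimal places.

power ≈ 0.70

For two equal groups, power = Φ(d·√(n/2) − z_{α}).
d·√(n/2) = 0.48 × √(41/2) = 0.48 × 4.528 = 2.173.
z_β = 2.173 − 1.645 = 0.528.
Power = Φ(0.528) = 0.701.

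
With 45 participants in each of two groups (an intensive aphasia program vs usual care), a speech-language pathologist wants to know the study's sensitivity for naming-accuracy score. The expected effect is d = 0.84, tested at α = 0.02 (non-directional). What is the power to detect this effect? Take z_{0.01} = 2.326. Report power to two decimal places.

For two equal groups, power = Φ(d·√(n/2) − z_{α/2}).
d·√(n/2) = 0.84 × √(45/2) = 0.84 × 4.743 = 3.984.
z_β = 3.984 − 2.326 = 1.658.
Power = Φ(1.658) = 0.951.

power ≈ 0.95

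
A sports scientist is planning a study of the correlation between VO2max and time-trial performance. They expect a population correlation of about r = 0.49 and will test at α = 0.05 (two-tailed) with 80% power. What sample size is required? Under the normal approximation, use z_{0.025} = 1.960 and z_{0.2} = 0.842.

n = 31

Fisher's z: C = ½·ln((1+r)/(1−r)) = ½·ln(2.9216) = 0.5361.
n = ((z_{α/2} + z_β)/C)² + 3.
(1.960 + 0.842) / 0.5361 = 2.802 / 0.5361 = 5.227.
n = 5.227² + 3 = 27.32 + 3 = 30.3.
Round up.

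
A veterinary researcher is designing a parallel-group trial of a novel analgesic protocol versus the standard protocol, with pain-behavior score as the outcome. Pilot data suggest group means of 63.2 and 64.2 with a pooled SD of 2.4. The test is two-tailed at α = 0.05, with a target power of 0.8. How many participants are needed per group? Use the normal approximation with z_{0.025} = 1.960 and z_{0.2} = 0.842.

Cohen's d = |M₁ − M₂| / SD_pooled = |63.2 − 64.2| / 2.4 = 1.0 / 2.4 = 0.417.
For two independent groups with equal n: n = 2·((z_{α/2} + z_β) / d)².
z_{α/2} + z_β = 1.960 + 0.842 = 2.802.
n = 2 × (2.802 / 0.417)² = 2 × 6.719² = 2 × 45.15 = 90.3.
Round up to the next whole participant.

n = 91 per group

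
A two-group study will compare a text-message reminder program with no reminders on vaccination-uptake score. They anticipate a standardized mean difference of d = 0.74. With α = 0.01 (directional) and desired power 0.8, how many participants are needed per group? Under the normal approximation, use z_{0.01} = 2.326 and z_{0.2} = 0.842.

n = 37 per group

For two independent groups with equal n: n = 2·((z_{α} + z_β) / d)².
z_{α} + z_β = 2.326 + 0.842 = 3.168.
n = 2 × (3.168 / 0.74)² = 2 × 4.281² = 2 × 18.33 = 36.7.
Round up to the next whole participant.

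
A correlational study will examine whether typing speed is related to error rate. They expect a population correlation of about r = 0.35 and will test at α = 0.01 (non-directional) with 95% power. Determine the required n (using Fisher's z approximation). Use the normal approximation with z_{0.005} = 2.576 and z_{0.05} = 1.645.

n = 137

Fisher's z: C = ½·ln((1+r)/(1−r)) = ½·ln(2.0769) = 0.3654.
n = ((z_{α/2} + z_β)/C)² + 3.
(2.576 + 1.645) / 0.3654 = 4.221 / 0.3654 = 11.552.
n = 11.552² + 3 = 133.44 + 3 = 136.4.
Round up.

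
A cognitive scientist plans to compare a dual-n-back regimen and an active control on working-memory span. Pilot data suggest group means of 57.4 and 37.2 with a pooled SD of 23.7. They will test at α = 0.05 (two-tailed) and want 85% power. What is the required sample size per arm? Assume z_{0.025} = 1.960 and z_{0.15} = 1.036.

Cohen's d = |M₁ − M₂| / SD_pooled = |57.4 − 37.2| / 23.7 = 20.2 / 23.7 = 0.852.
For two independent groups with equal n: n = 2·((z_{α/2} + z_β) / d)².
z_{α/2} + z_β = 1.960 + 1.036 = 2.996.
n = 2 × (2.996 / 0.852)² = 2 × 3.516² = 2 × 12.37 = 24.7.
Round up to the next whole participant.

n = 25 per group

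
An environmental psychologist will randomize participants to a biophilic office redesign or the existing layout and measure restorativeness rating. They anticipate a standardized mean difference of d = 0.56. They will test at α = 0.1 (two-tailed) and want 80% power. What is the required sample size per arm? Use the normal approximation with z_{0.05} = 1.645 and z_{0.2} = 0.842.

n = 40 per group

For two independent groups with equal n: n = 2·((z_{α/2} + z_β) / d)².
z_{α/2} + z_β = 1.645 + 0.842 = 2.487.
n = 2 × (2.487 / 0.56)² = 2 × 4.441² = 2 × 19.72 = 39.4.
Round up to the next whole participant.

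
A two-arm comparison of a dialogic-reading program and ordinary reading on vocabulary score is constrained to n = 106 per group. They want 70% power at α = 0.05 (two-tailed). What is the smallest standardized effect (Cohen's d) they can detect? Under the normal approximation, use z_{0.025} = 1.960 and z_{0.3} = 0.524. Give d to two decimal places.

d_min ≈ 0.34

For two independent groups of n = 106 each: d_min = (z_{α/2} + z_β)·√(2/n).
z-sum = 1.960 + 0.524 = 2.484.
d_min = 2.484 × √(2/106) = 2.484 × 0.1374 = 0.341.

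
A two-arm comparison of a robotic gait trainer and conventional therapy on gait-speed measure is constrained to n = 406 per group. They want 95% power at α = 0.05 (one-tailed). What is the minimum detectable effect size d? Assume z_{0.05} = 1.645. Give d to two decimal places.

For two independent groups of n = 406 each: d_min = (z_{α} + z_β)·√(2/n).
z-sum = 1.645 + 1.645 = 3.290.
d_min = 3.290 × √(2/406) = 3.290 × 0.0702 = 0.231.

d_min ≈ 0.23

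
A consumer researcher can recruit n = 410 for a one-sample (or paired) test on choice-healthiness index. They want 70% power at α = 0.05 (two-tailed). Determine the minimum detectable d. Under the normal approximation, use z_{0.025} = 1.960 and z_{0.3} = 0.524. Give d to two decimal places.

For a single sample (or paired design) of n = 410: d_min = (z_{α/2} + z_β)/√n.
z-sum = 1.960 + 0.524 = 2.484.
d_min = 2.484 / √410 = 2.484 / 20.248 = 0.123.

d_min ≈ 0.12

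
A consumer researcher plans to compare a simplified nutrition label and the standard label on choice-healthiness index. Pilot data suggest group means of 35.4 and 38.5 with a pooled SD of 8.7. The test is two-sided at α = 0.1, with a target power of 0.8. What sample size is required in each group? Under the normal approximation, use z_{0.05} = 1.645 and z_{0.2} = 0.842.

n = 98 per group

Cohen's d = |M₁ − M₂| / SD_pooled = |35.4 − 38.5| / 8.7 = 3.1 / 8.7 = 0.356.
For two independent groups with equal n: n = 2·((z_{α/2} + z_β) / d)².
z_{α/2} + z_β = 1.645 + 0.842 = 2.487.
n = 2 × (2.487 / 0.356)² = 2 × 6.986² = 2 × 48.80 = 97.6.
Round up to the next whole participant.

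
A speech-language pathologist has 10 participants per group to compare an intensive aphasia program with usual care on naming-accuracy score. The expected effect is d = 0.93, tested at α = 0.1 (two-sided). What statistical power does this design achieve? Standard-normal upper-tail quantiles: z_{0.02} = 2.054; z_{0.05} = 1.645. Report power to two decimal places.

power ≈ 0.67

For two equal groups, power = Φ(d·√(n/2) − z_{α/2}).
d·√(n/2) = 0.93 × √(10/2) = 0.93 × 2.236 = 2.080.
z_β = 2.080 − 1.645 = 0.435.
Power = Φ(0.435) = 0.668.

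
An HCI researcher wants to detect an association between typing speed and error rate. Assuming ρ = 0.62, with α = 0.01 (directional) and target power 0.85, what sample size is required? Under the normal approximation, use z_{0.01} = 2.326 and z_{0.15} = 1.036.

Fisher's z: C = ½·ln((1+r)/(1−r)) = ½·ln(4.2632) = 0.7250.
n = ((z_{α} + z_β)/C)² + 3.
(2.326 + 1.036) / 0.7250 = 3.362 / 0.7250 = 4.637.
n = 4.637² + 3 = 21.50 + 3 = 24.5.
Round up.

n = 25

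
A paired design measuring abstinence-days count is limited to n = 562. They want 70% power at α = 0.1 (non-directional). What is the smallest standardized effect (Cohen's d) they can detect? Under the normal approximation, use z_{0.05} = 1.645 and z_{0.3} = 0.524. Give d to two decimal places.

d_min ≈ 0.09

For a single sample (or paired design) of n = 562: d_min = (z_{α/2} + z_β)/√n.
z-sum = 1.645 + 0.524 = 2.169.
d_min = 2.169 / √562 = 2.169 / 23.707 = 0.091.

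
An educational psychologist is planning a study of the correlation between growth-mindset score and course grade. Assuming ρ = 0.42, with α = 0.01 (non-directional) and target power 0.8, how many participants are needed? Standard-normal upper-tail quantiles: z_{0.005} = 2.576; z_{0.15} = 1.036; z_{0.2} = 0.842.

n = 62

Fisher's z: C = ½·ln((1+r)/(1−r)) = ½·ln(2.4483) = 0.4477.
n = ((z_{α/2} + z_β)/C)² + 3.
(2.576 + 0.842) / 0.4477 = 3.418 / 0.4477 = 7.635.
n = 7.635² + 3 = 58.29 + 3 = 61.3.
Round up.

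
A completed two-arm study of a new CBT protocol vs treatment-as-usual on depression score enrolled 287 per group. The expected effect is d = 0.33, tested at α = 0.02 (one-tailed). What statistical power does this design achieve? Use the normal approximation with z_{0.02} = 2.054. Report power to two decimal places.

For two equal groups, power = Φ(d·√(n/2) − z_{α}).
d·√(n/2) = 0.33 × √(287/2) = 0.33 × 11.979 = 3.953.
z_β = 3.953 − 2.054 = 1.899.
Power = Φ(1.899) = 0.971.

power ≈ 0.97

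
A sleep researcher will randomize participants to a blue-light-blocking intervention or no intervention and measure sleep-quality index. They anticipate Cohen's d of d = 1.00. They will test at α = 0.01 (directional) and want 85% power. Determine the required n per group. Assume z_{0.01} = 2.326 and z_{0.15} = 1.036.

n = 23 per group

For two independent groups with equal n: n = 2·((z_{α} + z_β) / d)².
z_{α} + z_β = 2.326 + 1.036 = 3.362.
n = 2 × (3.362 / 1.00)² = 2 × 3.362² = 2 × 11.30 = 22.6.
Round up to the next whole participant.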